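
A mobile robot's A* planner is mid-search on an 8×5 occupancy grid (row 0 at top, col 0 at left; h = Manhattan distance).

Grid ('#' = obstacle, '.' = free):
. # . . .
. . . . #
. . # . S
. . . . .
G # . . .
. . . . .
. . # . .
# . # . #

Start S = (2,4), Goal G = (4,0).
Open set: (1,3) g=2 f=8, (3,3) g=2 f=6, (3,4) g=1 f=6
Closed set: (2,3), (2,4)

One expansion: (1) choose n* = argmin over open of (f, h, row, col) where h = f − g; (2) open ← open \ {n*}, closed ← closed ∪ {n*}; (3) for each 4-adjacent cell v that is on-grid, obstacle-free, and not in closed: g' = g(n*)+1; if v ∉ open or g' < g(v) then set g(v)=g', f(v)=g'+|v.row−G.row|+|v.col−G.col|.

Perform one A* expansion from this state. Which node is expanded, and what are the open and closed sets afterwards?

step 1: expand (3,3) (f=6, h=4) → closed; open now [(1,3) g=2 f=8, (3,2) g=3 f=6, (3,4) g=1 f=6, (4,3) g=3 f=6]

expanded=(3,3); open=[(1,3) g=2 f=8, (3,2) g=3 f=6, (3,4) g=1 f=6, (4,3) g=3 f=6]; closed=[(2,3), (2,4), (3,3)]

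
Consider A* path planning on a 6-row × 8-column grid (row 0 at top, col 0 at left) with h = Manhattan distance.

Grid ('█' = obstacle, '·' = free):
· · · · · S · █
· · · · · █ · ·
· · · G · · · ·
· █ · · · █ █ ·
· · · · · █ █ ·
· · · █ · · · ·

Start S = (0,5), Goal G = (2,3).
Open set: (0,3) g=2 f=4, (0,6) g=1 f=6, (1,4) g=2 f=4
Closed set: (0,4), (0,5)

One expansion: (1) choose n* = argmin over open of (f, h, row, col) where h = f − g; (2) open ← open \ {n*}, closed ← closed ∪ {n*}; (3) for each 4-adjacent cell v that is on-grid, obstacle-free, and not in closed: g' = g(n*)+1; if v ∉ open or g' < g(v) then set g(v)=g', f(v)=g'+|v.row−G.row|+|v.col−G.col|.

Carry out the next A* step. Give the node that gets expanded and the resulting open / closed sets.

step 1: expand (0,3) (f=4, h=2) → closed; open now [(0,2) g=3 f=6, (0,6) g=1 f=6, (1,3) g=3 f=4, (1,4) g=2 f=4]

expanded=(0,3); open=[(0,2) g=3 f=6, (0,6) g=1 f=6, (1,3) g=3 f=4, (1,4) g=2 f=4]; closed=[(0,3), (0,4), (0,5)]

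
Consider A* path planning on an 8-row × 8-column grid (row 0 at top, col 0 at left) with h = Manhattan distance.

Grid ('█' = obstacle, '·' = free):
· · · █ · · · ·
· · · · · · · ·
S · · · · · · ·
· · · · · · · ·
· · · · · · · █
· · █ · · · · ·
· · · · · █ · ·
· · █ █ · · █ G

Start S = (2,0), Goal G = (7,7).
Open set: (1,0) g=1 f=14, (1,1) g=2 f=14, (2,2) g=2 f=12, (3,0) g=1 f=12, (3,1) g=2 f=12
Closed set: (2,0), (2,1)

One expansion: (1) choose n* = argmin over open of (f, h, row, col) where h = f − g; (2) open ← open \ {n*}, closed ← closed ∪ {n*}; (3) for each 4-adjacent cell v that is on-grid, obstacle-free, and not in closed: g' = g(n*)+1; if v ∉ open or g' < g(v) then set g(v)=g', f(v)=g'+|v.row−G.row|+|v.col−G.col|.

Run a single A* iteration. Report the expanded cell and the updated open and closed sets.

expanded=(2,2); open=[(1,0) g=1 f=14, (1,1) g=2 f=14, (1,2) g=3 f=14, (2,3) g=3 f=12, (3,0) g=1 f=12, (3,1) g=2 f=12, (3,2) g=3 f=12]; closed=[(2,0), (2,1), (2,2)]

step 1: expand (2,2) (f=12, h=10) → closed; open now [(1,0) g=1 f=14, (1,1) g=2 f=14, (1,2) g=3 f=14, (2,3) g=3 f=12, (3,0) g=1 f=12, (3,1) g=2 f=12, (3,2) g=3 f=12]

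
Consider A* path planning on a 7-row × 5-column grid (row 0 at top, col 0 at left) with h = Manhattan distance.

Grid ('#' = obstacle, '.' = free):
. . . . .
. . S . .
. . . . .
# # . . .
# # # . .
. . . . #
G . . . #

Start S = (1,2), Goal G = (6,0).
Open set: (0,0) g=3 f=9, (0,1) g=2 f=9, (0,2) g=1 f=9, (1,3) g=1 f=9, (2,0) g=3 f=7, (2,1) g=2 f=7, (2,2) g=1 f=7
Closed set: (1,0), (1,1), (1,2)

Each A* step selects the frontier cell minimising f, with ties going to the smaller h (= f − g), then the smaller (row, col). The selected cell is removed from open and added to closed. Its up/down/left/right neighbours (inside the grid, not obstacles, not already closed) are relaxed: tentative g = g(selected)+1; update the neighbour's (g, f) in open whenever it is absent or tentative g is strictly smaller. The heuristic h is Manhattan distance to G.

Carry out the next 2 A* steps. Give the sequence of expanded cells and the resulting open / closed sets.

order=[(2,0) → (2,1)]; open=[(0,0) g=3 f=9, (0,1) g=2 f=9, (0,2) g=1 f=9, (1,3) g=1 f=9, (2,2) g=1 f=7]; closed=[(1,0), (1,1), (1,2), (2,0), (2,1)]

step 1: expand (2,0) (f=7, h=4) → closed; open now [(0,0) g=3 f=9, (0,1) g=2 f=9, (0,2) g=1 f=9, (1,3) g=1 f=9, (2,1) g=2 f=7, (2,2) g=1 f=7]
step 2: expand (2,1) (f=7, h=5) → closed; open now [(0,0) g=3 f=9, (0,1) g=2 f=9, (0,2) g=1 f=9, (1,3) g=1 f=9, (2,2) g=1 f=7]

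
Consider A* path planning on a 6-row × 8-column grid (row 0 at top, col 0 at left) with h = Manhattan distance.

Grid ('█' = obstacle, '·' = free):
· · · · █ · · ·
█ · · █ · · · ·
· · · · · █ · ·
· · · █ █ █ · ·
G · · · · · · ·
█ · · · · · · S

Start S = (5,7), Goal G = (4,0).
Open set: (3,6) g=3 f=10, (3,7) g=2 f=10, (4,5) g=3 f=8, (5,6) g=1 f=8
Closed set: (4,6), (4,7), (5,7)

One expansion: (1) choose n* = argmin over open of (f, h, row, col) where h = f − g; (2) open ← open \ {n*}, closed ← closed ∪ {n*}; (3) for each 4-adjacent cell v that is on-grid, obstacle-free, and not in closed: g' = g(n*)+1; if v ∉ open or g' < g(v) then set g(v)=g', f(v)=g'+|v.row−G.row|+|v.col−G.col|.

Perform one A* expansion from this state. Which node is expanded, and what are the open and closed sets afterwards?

expanded=(4,5); open=[(3,6) g=3 f=10, (3,7) g=2 f=10, (4,4) g=4 f=8, (5,5) g=4 f=10, (5,6) g=1 f=8]; closed=[(4,5), (4,6), (4,7), (5,7)]

step 1: expand (4,5) (f=8, h=5) → closed; open now [(3,6) g=3 f=10, (3,7) g=2 f=10, (4,4) g=4 f=8, (5,5) g=4 f=10, (5,6) g=1 f=8]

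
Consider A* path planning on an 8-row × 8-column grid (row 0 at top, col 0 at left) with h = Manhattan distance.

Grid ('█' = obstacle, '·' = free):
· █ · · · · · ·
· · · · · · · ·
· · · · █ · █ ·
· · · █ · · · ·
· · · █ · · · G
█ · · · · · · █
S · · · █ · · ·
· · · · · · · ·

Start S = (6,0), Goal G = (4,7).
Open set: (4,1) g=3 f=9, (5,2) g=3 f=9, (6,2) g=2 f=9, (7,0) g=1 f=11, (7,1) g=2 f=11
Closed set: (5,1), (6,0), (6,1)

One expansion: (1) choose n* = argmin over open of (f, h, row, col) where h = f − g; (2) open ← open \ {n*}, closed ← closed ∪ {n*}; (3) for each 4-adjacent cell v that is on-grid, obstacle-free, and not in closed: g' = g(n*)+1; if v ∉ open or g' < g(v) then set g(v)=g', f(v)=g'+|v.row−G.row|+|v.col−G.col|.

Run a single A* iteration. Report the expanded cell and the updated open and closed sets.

step 1: expand (4,1) (f=9, h=6) → closed; open now [(3,1) g=4 f=11, (4,0) g=4 f=11, (4,2) g=4 f=9, (5,2) g=3 f=9, (6,2) g=2 f=9, (7,0) g=1 f=11, (7,1) g=2 f=11]

expanded=(4,1); open=[(3,1) g=4 f=11, (4,0) g=4 f=11, (4,2) g=4 f=9, (5,2) g=3 f=9, (6,2) g=2 f=9, (7,0) g=1 f=11, (7,1) g=2 f=11]; closed=[(4,1), (5,1), (6,0), (6,1)]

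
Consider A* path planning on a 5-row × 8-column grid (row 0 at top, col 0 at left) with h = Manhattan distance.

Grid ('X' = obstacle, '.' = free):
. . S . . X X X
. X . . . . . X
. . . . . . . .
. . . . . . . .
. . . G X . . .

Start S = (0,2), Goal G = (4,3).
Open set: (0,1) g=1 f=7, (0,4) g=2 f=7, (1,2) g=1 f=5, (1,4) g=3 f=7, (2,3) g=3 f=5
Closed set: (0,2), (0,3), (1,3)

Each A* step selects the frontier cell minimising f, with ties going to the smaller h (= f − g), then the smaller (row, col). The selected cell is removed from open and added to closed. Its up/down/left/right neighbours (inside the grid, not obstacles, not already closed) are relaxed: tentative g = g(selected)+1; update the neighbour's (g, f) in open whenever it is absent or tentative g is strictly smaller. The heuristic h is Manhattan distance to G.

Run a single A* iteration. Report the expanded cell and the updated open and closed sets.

step 1: expand (2,3) (f=5, h=2) → closed; open now [(0,1) g=1 f=7, (0,4) g=2 f=7, (1,2) g=1 f=5, (1,4) g=3 f=7, (2,2) g=4 f=7, (2,4) g=4 f=7, (3,3) g=4 f=5]

expanded=(2,3); open=[(0,1) g=1 f=7, (0,4) g=2 f=7, (1,2) g=1 f=5, (1,4) g=3 f=7, (2,2) g=4 f=7, (2,4) g=4 f=7, (3,3) g=4 f=5]; closed=[(0,2), (0,3), (1,3), (2,3)]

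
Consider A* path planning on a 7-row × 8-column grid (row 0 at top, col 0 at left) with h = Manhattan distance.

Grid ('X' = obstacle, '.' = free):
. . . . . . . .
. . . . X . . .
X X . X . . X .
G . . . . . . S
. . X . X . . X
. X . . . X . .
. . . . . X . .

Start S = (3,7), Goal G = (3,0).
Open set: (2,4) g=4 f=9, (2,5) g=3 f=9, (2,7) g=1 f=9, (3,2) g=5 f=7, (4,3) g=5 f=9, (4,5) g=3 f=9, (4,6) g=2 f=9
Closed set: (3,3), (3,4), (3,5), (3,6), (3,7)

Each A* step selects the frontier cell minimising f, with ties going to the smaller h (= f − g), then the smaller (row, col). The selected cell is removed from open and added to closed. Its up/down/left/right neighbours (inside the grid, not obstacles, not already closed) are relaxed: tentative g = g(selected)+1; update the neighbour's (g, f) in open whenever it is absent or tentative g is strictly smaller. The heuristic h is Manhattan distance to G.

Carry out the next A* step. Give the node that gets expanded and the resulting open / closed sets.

expanded=(3,2); open=[(2,2) g=6 f=9, (2,4) g=4 f=9, (2,5) g=3 f=9, (2,7) g=1 f=9, (3,1) g=6 f=7, (4,3) g=5 f=9, (4,5) g=3 f=9, (4,6) g=2 f=9]; closed=[(3,2), (3,3), (3,4), (3,5), (3,6), (3,7)]

step 1: expand (3,2) (f=7, h=2) → closed; open now [(2,2) g=6 f=9, (2,4) g=4 f=9, (2,5) g=3 f=9, (2,7) g=1 f=9, (3,1) g=6 f=7, (4,3) g=5 f=9, (4,5) g=3 f=9, (4,6) g=2 f=9]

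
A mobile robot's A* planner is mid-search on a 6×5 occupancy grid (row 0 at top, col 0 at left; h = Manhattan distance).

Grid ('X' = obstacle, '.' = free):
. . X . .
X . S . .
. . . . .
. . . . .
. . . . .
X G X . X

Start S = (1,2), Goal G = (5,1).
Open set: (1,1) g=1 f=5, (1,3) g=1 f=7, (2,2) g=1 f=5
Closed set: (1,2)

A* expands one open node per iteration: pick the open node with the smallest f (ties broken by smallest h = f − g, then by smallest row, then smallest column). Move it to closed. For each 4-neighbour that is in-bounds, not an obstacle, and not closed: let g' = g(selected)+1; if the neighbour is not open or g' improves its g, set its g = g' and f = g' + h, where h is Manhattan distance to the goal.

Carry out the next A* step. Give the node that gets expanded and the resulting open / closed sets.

step 1: expand (1,1) (f=5, h=4) → closed; open now [(0,1) g=2 f=7, (1,3) g=1 f=7, (2,1) g=2 f=5, (2,2) g=1 f=5]

expanded=(1,1); open=[(0,1) g=2 f=7, (1,3) g=1 f=7, (2,1) g=2 f=5, (2,2) g=1 f=5]; closed=[(1,1), (1,2)]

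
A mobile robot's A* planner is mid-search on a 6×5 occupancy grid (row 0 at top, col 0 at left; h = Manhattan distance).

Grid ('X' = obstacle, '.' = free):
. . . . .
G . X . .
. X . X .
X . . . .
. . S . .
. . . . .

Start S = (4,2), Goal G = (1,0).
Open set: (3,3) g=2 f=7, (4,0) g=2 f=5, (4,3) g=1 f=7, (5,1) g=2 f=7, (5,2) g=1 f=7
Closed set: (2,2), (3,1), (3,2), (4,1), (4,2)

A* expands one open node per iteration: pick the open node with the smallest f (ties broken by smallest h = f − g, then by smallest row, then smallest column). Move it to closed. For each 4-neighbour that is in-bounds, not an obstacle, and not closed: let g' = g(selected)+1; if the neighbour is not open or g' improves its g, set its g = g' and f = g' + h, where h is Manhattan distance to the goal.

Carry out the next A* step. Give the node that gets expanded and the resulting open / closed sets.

expanded=(4,0); open=[(3,3) g=2 f=7, (4,3) g=1 f=7, (5,0) g=3 f=7, (5,1) g=2 f=7, (5,2) g=1 f=7]; closed=[(2,2), (3,1), (3,2), (4,0), (4,1), (4,2)]

step 1: expand (4,0) (f=5, h=3) → closed; open now [(3,3) g=2 f=7, (4,3) g=1 f=7, (5,0) g=3 f=7, (5,1) g=2 f=7, (5,2) g=1 f=7]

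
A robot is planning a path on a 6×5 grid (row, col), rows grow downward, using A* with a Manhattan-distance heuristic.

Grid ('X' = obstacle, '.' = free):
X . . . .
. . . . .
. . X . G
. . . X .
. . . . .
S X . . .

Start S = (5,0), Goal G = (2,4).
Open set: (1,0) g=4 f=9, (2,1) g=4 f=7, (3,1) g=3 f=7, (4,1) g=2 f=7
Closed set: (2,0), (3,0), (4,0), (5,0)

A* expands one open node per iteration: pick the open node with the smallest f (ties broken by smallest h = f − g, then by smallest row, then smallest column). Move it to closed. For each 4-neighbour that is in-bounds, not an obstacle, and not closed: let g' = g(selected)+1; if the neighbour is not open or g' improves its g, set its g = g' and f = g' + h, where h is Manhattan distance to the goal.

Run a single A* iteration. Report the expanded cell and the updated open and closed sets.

expanded=(2,1); open=[(1,0) g=4 f=9, (1,1) g=5 f=9, (3,1) g=3 f=7, (4,1) g=2 f=7]; closed=[(2,0), (2,1), (3,0), (4,0), (5,0)]

step 1: expand (2,1) (f=7, h=3) → closed; open now [(1,0) g=4 f=9, (1,1) g=5 f=9, (3,1) g=3 f=7, (4,1) g=2 f=7]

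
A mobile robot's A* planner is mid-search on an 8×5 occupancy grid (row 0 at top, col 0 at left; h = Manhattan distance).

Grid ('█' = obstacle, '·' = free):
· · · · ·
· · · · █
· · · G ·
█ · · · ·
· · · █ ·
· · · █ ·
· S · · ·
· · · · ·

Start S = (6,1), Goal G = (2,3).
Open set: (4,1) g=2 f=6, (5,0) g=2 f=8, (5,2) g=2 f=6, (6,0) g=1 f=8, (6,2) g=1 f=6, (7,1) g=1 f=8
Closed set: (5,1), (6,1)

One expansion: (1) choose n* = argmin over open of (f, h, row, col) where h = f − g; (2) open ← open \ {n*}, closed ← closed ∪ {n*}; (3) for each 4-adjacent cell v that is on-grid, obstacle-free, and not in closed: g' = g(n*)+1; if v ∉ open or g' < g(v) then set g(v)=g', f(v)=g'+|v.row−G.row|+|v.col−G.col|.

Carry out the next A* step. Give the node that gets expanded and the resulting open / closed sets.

expanded=(4,1); open=[(3,1) g=3 f=6, (4,0) g=3 f=8, (4,2) g=3 f=6, (5,0) g=2 f=8, (5,2) g=2 f=6, (6,0) g=1 f=8, (6,2) g=1 f=6, (7,1) g=1 f=8]; closed=[(4,1), (5,1), (6,1)]

step 1: expand (4,1) (f=6, h=4) → closed; open now [(3,1) g=3 f=6, (4,0) g=3 f=8, (4,2) g=3 f=6, (5,0) g=2 f=8, (5,2) g=2 f=6, (6,0) g=1 f=8, (6,2) g=1 f=6, (7,1) g=1 f=8]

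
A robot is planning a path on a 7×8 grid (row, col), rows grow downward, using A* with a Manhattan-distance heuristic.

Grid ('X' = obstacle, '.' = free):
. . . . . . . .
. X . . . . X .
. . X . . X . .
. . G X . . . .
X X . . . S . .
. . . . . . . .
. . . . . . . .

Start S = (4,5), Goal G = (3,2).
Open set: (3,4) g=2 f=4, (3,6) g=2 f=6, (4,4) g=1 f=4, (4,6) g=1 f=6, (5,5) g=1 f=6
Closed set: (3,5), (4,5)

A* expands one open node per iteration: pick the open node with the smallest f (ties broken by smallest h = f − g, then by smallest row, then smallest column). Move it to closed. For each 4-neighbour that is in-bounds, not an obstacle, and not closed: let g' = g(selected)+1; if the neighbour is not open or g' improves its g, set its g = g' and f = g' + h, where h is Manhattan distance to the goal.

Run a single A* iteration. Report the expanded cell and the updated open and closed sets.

step 1: expand (3,4) (f=4, h=2) → closed; open now [(2,4) g=3 f=6, (3,6) g=2 f=6, (4,4) g=1 f=4, (4,6) g=1 f=6, (5,5) g=1 f=6]

expanded=(3,4); open=[(2,4) g=3 f=6, (3,6) g=2 f=6, (4,4) g=1 f=4, (4,6) g=1 f=6, (5,5) g=1 f=6]; closed=[(3,4), (3,5), (4,5)]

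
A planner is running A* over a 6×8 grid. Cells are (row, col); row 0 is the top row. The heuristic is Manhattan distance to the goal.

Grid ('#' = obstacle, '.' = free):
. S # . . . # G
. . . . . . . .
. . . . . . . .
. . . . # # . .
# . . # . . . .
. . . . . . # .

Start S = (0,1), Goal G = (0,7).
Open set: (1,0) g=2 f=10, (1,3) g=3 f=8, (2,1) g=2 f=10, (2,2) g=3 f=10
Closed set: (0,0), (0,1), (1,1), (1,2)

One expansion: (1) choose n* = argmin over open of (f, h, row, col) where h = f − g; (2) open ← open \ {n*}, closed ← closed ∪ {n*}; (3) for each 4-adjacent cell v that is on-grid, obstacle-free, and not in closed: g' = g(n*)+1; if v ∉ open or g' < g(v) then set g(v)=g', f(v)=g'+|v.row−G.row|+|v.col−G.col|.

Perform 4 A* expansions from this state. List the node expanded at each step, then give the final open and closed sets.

order=[(1,3) → (0,3) → (0,4) → (0,5)]; open=[(1,0) g=2 f=10, (1,4) g=4 f=8, (1,5) g=7 f=10, (2,1) g=2 f=10, (2,2) g=3 f=10, (2,3) g=4 f=10]; closed=[(0,0), (0,1), (0,3), (0,4), (0,5), (1,1), (1,2), (1,3)]

step 1: expand (1,3) (f=8, h=5) → closed; open now [(0,3) g=4 f=8, (1,0) g=2 f=10, (1,4) g=4 f=8, (2,1) g=2 f=10, (2,2) g=3 f=10, (2,3) g=4 f=10]
step 2: expand (0,3) (f=8, h=4) → closed; open now [(0,4) g=5 f=8, (1,0) g=2 f=10, (1,4) g=4 f=8, (2,1) g=2 f=10, (2,2) g=3 f=10, (2,3) g=4 f=10]
step 3: expand (0,4) (f=8, h=3) → closed; open now [(0,5) g=6 f=8, (1,0) g=2 f=10, (1,4) g=4 f=8, (2,1) g=2 f=10, (2,2) g=3 f=10, (2,3) g=4 f=10]
step 4: expand (0,5) (f=8, h=2) → closed; open now [(1,0) g=2 f=10, (1,4) g=4 f=8, (1,5) g=7 f=10, (2,1) g=2 f=10, (2,2) g=3 f=10, (2,3) g=4 f=10]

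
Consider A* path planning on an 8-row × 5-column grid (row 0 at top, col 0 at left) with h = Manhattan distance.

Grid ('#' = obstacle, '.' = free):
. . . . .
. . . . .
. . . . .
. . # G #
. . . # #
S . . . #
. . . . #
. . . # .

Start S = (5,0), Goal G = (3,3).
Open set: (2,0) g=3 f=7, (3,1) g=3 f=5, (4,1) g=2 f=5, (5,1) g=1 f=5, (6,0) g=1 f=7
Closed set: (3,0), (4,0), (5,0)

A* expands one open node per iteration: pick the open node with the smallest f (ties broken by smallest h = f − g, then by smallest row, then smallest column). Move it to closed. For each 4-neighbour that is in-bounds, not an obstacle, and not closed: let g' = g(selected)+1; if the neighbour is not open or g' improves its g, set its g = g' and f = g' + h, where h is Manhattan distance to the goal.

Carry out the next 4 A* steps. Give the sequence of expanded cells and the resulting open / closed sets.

step 1: expand (3,1) (f=5, h=2) → closed; open now [(2,0) g=3 f=7, (2,1) g=4 f=7, (4,1) g=2 f=5, (5,1) g=1 f=5, (6,0) g=1 f=7]
step 2: expand (4,1) (f=5, h=3) → closed; open now [(2,0) g=3 f=7, (2,1) g=4 f=7, (4,2) g=3 f=5, (5,1) g=1 f=5, (6,0) g=1 f=7]
step 3: expand (4,2) (f=5, h=2) → closed; open now [(2,0) g=3 f=7, (2,1) g=4 f=7, (5,1) g=1 f=5, (5,2) g=4 f=7, (6,0) g=1 f=7]
step 4: expand (5,1) (f=5, h=4) → closed; open now [(2,0) g=3 f=7, (2,1) g=4 f=7, (5,2) g=2 f=5, (6,0) g=1 f=7, (6,1) g=2 f=7]

order=[(3,1) → (4,1) → (4,2) → (5,1)]; open=[(2,0) g=3 f=7, (2,1) g=4 f=7, (5,2) g=2 f=5, (6,0) g=1 f=7, (6,1) g=2 f=7]; closed=[(3,0), (3,1), (4,0), (4,1), (4,2), (5,0), (5,1)]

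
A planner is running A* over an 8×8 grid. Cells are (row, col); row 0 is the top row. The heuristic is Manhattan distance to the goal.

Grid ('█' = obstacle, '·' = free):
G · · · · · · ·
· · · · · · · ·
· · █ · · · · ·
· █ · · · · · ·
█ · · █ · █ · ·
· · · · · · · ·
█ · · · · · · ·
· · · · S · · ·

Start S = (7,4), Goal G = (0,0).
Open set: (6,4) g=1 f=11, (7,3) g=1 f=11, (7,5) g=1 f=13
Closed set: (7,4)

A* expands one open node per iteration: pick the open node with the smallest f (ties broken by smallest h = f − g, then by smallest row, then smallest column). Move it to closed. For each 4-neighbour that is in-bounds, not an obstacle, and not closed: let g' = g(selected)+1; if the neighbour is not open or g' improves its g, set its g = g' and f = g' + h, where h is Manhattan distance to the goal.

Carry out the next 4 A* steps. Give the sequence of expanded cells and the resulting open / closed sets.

step 1: expand (6,4) (f=11, h=10) → closed; open now [(5,4) g=2 f=11, (6,3) g=2 f=11, (6,5) g=2 f=13, (7,3) g=1 f=11, (7,5) g=1 f=13]
step 2: expand (5,4) (f=11, h=9) → closed; open now [(4,4) g=3 f=11, (5,3) g=3 f=11, (5,5) g=3 f=13, (6,3) g=2 f=11, (6,5) g=2 f=13, (7,3) g=1 f=11, (7,5) g=1 f=13]
step 3: expand (4,4) (f=11, h=8) → closed; open now [(3,4) g=4 f=11, (5,3) g=3 f=11, (5,5) g=3 f=13, (6,3) g=2 f=11, (6,5) g=2 f=13, (7,3) g=1 f=11, (7,5) g=1 f=13]
step 4: expand (3,4) (f=11, h=7) → closed; open now [(2,4) g=5 f=11, (3,3) g=5 f=11, (3,5) g=5 f=13, (5,3) g=3 f=11, (5,5) g=3 f=13, (6,3) g=2 f=11, (6,5) g=2 f=13, (7,3) g=1 f=11, (7,5) g=1 f=13]

order=[(6,4) → (5,4) → (4,4) → (3,4)]; open=[(2,4) g=5 f=11, (3,3) g=5 f=11, (3,5) g=5 f=13, (5,3) g=3 f=11, (5,5) g=3 f=13, (6,3) g=2 f=11, (6,5) g=2 f=13, (7,3) g=1 f=11, (7,5) g=1 f=13]; closed=[(3,4), (4,4), (5,4), (6,4), (7,4)]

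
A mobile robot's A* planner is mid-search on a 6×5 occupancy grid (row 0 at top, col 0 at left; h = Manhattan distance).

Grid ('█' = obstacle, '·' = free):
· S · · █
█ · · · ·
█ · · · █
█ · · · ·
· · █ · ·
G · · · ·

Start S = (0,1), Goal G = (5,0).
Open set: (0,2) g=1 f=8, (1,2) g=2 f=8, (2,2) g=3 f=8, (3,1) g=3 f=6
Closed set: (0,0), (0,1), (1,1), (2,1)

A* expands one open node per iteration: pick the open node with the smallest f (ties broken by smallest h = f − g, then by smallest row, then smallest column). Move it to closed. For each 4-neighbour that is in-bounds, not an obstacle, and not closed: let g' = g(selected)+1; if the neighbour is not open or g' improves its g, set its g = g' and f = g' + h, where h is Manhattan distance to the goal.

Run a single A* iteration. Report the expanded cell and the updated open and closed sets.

step 1: expand (3,1) (f=6, h=3) → closed; open now [(0,2) g=1 f=8, (1,2) g=2 f=8, (2,2) g=3 f=8, (3,2) g=4 f=8, (4,1) g=4 f=6]

expanded=(3,1); open=[(0,2) g=1 f=8, (1,2) g=2 f=8, (2,2) g=3 f=8, (3,2) g=4 f=8, (4,1) g=4 f=6]; closed=[(0,0), (0,1), (1,1), (2,1), (3,1)]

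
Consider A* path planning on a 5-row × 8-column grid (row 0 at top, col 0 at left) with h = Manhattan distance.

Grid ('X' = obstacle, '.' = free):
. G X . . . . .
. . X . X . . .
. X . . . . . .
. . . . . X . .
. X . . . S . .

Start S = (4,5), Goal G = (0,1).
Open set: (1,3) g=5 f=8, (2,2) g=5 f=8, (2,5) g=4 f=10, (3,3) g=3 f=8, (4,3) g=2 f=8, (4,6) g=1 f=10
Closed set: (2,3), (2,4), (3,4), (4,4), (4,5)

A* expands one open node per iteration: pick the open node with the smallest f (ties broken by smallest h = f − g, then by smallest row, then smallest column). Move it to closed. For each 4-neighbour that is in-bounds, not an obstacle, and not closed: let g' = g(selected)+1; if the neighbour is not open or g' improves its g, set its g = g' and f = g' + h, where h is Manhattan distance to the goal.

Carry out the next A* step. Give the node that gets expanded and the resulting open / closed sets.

step 1: expand (1,3) (f=8, h=3) → closed; open now [(0,3) g=6 f=8, (2,2) g=5 f=8, (2,5) g=4 f=10, (3,3) g=3 f=8, (4,3) g=2 f=8, (4,6) g=1 f=10]

expanded=(1,3); open=[(0,3) g=6 f=8, (2,2) g=5 f=8, (2,5) g=4 f=10, (3,3) g=3 f=8, (4,3) g=2 f=8, (4,6) g=1 f=10]; closed=[(1,3), (2,3), (2,4), (3,4), (4,4), (4,5)]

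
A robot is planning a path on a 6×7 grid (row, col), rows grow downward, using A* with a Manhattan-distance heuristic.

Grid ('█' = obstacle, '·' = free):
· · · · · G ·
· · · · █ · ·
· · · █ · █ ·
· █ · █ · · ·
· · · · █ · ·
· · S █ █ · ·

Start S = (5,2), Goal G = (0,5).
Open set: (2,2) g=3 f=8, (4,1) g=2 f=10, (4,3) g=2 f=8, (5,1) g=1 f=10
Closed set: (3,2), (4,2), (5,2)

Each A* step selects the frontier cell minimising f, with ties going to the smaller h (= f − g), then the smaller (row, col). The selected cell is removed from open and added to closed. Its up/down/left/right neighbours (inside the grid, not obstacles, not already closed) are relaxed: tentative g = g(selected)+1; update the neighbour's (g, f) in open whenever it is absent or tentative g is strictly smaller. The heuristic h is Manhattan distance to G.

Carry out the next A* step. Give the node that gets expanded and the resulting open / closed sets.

expanded=(2,2); open=[(1,2) g=4 f=8, (2,1) g=4 f=10, (4,1) g=2 f=10, (4,3) g=2 f=8, (5,1) g=1 f=10]; closed=[(2,2), (3,2), (4,2), (5,2)]

step 1: expand (2,2) (f=8, h=5) → closed; open now [(1,2) g=4 f=8, (2,1) g=4 f=10, (4,1) g=2 f=10, (4,3) g=2 f=8, (5,1) g=1 f=10]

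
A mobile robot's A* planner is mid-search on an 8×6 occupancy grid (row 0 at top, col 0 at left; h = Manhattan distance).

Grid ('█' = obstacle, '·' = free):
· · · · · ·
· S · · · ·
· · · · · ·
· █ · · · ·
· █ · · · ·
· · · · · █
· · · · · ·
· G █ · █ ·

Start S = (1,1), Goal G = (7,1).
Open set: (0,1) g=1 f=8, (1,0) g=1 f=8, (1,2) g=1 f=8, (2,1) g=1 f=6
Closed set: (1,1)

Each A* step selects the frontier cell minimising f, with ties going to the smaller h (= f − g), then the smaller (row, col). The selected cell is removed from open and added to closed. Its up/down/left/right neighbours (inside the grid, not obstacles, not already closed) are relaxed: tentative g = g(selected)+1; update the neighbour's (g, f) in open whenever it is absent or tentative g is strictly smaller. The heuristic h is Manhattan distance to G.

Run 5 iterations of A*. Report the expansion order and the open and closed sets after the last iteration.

order=[(2,1) → (2,0) → (3,0) → (4,0) → (5,0)]; open=[(0,1) g=1 f=8, (1,0) g=1 f=8, (1,2) g=1 f=8, (2,2) g=2 f=8, (5,1) g=6 f=8, (6,0) g=6 f=8]; closed=[(1,1), (2,0), (2,1), (3,0), (4,0), (5,0)]

step 1: expand (2,1) (f=6, h=5) → closed; open now [(0,1) g=1 f=8, (1,0) g=1 f=8, (1,2) g=1 f=8, (2,0) g=2 f=8, (2,2) g=2 f=8]
step 2: expand (2,0) (f=8, h=6) → closed; open now [(0,1) g=1 f=8, (1,0) g=1 f=8, (1,2) g=1 f=8, (2,2) g=2 f=8, (3,0) g=3 f=8]
step 3: expand (3,0) (f=8, h=5) → closed; open now [(0,1) g=1 f=8, (1,0) g=1 f=8, (1,2) g=1 f=8, (2,2) g=2 f=8, (4,0) g=4 f=8]
step 4: expand (4,0) (f=8, h=4) → closed; open now [(0,1) g=1 f=8, (1,0) g=1 f=8, (1,2) g=1 f=8, (2,2) g=2 f=8, (5,0) g=5 f=8]
step 5: expand (5,0) (f=8, h=3) → closed; open now [(0,1) g=1 f=8, (1,0) g=1 f=8, (1,2) g=1 f=8, (2,2) g=2 f=8, (5,1) g=6 f=8, (6,0) g=6 f=8]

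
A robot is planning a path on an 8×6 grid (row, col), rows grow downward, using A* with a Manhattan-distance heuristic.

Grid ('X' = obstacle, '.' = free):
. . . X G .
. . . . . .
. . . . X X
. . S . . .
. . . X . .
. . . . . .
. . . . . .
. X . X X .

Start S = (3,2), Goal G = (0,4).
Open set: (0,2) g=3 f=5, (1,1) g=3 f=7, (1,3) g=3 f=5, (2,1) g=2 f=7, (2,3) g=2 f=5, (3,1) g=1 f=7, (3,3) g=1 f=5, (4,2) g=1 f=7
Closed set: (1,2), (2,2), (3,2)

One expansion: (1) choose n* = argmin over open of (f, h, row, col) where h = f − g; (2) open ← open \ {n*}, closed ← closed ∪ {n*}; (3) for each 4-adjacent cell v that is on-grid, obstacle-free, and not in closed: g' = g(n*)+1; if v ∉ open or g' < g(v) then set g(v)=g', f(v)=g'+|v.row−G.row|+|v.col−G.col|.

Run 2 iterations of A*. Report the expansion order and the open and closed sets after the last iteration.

order=[(0,2) → (1,3)]; open=[(0,1) g=4 f=7, (1,1) g=3 f=7, (1,4) g=4 f=5, (2,1) g=2 f=7, (2,3) g=2 f=5, (3,1) g=1 f=7, (3,3) g=1 f=5, (4,2) g=1 f=7]; closed=[(0,2), (1,2), (1,3), (2,2), (3,2)]

step 1: expand (0,2) (f=5, h=2) → closed; open now [(0,1) g=4 f=7, (1,1) g=3 f=7, (1,3) g=3 f=5, (2,1) g=2 f=7, (2,3) g=2 f=5, (3,1) g=1 f=7, (3,3) g=1 f=5, (4,2) g=1 f=7]
step 2: expand (1,3) (f=5, h=2) → closed; open now [(0,1) g=4 f=7, (1,1) g=3 f=7, (1,4) g=4 f=5, (2,1) g=2 f=7, (2,3) g=2 f=5, (3,1) g=1 f=7, (3,3) g=1 f=5, (4,2) g=1 f=7]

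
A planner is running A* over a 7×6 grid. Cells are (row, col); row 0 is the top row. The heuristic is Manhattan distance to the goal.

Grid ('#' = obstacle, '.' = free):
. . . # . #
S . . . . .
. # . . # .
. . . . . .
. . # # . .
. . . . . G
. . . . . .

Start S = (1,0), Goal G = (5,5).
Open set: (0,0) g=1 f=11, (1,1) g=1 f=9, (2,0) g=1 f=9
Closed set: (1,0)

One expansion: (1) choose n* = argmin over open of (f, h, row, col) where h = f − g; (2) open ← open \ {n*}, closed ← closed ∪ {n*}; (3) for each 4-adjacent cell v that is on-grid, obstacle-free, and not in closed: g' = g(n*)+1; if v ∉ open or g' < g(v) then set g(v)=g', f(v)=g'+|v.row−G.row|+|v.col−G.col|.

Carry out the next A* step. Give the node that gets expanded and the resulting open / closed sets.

step 1: expand (1,1) (f=9, h=8) → closed; open now [(0,0) g=1 f=11, (0,1) g=2 f=11, (1,2) g=2 f=9, (2,0) g=1 f=9]

expanded=(1,1); open=[(0,0) g=1 f=11, (0,1) g=2 f=11, (1,2) g=2 f=9, (2,0) g=1 f=9]; closed=[(1,0), (1,1)]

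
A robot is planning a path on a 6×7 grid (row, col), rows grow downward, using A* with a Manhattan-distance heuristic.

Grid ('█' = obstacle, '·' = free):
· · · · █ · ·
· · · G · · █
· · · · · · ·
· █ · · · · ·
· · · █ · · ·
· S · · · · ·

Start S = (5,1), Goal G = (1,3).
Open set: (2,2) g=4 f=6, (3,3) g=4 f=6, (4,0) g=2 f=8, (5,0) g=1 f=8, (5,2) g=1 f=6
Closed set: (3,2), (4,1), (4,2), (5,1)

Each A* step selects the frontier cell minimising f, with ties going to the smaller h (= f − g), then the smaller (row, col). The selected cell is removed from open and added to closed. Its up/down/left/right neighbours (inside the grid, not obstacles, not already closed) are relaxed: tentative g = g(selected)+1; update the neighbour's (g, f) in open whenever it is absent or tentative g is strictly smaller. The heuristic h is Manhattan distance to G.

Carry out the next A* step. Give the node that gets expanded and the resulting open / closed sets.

step 1: expand (2,2) (f=6, h=2) → closed; open now [(1,2) g=5 f=6, (2,1) g=5 f=8, (2,3) g=5 f=6, (3,3) g=4 f=6, (4,0) g=2 f=8, (5,0) g=1 f=8, (5,2) g=1 f=6]

expanded=(2,2); open=[(1,2) g=5 f=6, (2,1) g=5 f=8, (2,3) g=5 f=6, (3,3) g=4 f=6, (4,0) g=2 f=8, (5,0) g=1 f=8, (5,2) g=1 f=6]; closed=[(2,2), (3,2), (4,1), (4,2), (5,1)]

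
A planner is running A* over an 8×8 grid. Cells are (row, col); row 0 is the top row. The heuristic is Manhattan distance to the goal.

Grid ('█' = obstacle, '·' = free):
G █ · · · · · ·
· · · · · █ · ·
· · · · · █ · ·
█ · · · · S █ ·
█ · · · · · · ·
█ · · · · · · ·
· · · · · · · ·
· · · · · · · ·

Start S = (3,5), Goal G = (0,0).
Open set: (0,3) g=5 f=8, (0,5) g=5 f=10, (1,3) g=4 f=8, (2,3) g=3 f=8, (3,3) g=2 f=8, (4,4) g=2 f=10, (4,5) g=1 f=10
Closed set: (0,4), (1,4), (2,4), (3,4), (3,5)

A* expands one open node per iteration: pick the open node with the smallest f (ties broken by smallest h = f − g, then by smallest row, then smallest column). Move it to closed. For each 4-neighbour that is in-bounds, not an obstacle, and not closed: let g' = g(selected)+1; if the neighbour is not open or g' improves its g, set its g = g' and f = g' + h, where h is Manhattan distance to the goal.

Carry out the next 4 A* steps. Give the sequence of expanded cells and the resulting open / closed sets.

step 1: expand (0,3) (f=8, h=3) → closed; open now [(0,2) g=6 f=8, (0,5) g=5 f=10, (1,3) g=4 f=8, (2,3) g=3 f=8, (3,3) g=2 f=8, (4,4) g=2 f=10, (4,5) g=1 f=10]
step 2: expand (0,2) (f=8, h=2) → closed; open now [(0,5) g=5 f=10, (1,2) g=7 f=10, (1,3) g=4 f=8, (2,3) g=3 f=8, (3,3) g=2 f=8, (4,4) g=2 f=10, (4,5) g=1 f=10]
step 3: expand (1,3) (f=8, h=4) → closed; open now [(0,5) g=5 f=10, (1,2) g=5 f=8, (2,3) g=3 f=8, (3,3) g=2 f=8, (4,4) g=2 f=10, (4,5) g=1 f=10]
step 4: expand (1,2) (f=8, h=3) → closed; open now [(0,5) g=5 f=10, (1,1) g=6 f=8, (2,2) g=6 f=10, (2,3) g=3 f=8, (3,3) g=2 f=8, (4,4) g=2 f=10, (4,5) g=1 f=10]

order=[(0,3) → (0,2) → (1,3) → (1,2)]; open=[(0,5) g=5 f=10, (1,1) g=6 f=8, (2,2) g=6 f=10, (2,3) g=3 f=8, (3,3) g=2 f=8, (4,4) g=2 f=10, (4,5) g=1 f=10]; closed=[(0,2), (0,3), (0,4), (1,2), (1,3), (1,4), (2,4), (3,4), (3,5)]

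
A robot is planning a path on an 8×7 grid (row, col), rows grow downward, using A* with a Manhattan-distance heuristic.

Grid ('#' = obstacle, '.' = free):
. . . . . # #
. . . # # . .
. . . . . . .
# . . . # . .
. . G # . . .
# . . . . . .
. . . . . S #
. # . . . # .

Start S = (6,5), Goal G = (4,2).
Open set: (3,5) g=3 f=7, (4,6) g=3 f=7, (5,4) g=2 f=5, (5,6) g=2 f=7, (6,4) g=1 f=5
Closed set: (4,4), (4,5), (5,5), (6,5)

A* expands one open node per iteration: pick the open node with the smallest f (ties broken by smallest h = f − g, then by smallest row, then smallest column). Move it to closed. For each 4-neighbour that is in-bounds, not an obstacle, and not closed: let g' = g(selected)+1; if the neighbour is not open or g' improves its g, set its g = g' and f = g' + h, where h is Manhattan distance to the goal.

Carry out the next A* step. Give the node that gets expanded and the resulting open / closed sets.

expanded=(5,4); open=[(3,5) g=3 f=7, (4,6) g=3 f=7, (5,3) g=3 f=5, (5,6) g=2 f=7, (6,4) g=1 f=5]; closed=[(4,4), (4,5), (5,4), (5,5), (6,5)]

step 1: expand (5,4) (f=5, h=3) → closed; open now [(3,5) g=3 f=7, (4,6) g=3 f=7, (5,3) g=3 f=5, (5,6) g=2 f=7, (6,4) g=1 f=5]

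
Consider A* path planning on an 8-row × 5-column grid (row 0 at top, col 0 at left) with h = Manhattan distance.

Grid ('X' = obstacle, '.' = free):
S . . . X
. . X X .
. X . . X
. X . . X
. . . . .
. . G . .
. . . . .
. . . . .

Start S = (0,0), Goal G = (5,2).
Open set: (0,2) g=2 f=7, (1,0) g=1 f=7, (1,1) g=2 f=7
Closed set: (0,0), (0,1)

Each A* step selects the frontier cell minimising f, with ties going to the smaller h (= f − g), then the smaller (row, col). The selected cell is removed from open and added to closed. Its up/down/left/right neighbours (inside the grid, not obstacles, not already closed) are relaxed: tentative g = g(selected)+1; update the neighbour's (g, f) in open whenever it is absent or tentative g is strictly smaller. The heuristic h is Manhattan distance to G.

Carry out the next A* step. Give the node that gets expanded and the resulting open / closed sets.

expanded=(0,2); open=[(0,3) g=3 f=9, (1,0) g=1 f=7, (1,1) g=2 f=7]; closed=[(0,0), (0,1), (0,2)]

step 1: expand (0,2) (f=7, h=5) → closed; open now [(0,3) g=3 f=9, (1,0) g=1 f=7, (1,1) g=2 f=7]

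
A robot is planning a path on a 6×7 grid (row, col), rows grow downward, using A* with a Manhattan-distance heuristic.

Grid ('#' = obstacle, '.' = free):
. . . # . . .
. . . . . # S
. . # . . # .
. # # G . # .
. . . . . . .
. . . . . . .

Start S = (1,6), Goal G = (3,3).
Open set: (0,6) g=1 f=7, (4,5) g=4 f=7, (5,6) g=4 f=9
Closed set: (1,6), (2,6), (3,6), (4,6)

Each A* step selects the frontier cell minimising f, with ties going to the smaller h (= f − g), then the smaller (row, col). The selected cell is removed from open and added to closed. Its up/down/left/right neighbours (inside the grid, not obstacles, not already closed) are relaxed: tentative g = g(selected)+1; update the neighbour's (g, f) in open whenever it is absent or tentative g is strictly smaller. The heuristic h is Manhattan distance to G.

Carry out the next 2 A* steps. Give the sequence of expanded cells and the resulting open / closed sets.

order=[(4,5) → (4,4)]; open=[(0,6) g=1 f=7, (3,4) g=6 f=7, (4,3) g=6 f=7, (5,4) g=6 f=9, (5,5) g=5 f=9, (5,6) g=4 f=9]; closed=[(1,6), (2,6), (3,6), (4,4), (4,5), (4,6)]

step 1: expand (4,5) (f=7, h=3) → closed; open now [(0,6) g=1 f=7, (4,4) g=5 f=7, (5,5) g=5 f=9, (5,6) g=4 f=9]
step 2: expand (4,4) (f=7, h=2) → closed; open now [(0,6) g=1 f=7, (3,4) g=6 f=7, (4,3) g=6 f=7, (5,4) g=6 f=9, (5,5) g=5 f=9, (5,6) g=4 f=9]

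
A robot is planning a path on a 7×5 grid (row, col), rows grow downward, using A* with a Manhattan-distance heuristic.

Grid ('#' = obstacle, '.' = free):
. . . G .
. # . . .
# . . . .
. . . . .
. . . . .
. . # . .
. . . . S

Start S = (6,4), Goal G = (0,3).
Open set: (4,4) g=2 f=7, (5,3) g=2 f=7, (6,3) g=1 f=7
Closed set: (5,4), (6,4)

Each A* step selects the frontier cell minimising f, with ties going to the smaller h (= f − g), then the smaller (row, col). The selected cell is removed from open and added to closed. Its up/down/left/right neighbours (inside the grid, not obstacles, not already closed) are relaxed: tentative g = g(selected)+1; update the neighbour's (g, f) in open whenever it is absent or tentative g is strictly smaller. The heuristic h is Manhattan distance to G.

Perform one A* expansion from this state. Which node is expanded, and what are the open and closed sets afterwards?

step 1: expand (4,4) (f=7, h=5) → closed; open now [(3,4) g=3 f=7, (4,3) g=3 f=7, (5,3) g=2 f=7, (6,3) g=1 f=7]

expanded=(4,4); open=[(3,4) g=3 f=7, (4,3) g=3 f=7, (5,3) g=2 f=7, (6,3) g=1 f=7]; closed=[(4,4), (5,4), (6,4)]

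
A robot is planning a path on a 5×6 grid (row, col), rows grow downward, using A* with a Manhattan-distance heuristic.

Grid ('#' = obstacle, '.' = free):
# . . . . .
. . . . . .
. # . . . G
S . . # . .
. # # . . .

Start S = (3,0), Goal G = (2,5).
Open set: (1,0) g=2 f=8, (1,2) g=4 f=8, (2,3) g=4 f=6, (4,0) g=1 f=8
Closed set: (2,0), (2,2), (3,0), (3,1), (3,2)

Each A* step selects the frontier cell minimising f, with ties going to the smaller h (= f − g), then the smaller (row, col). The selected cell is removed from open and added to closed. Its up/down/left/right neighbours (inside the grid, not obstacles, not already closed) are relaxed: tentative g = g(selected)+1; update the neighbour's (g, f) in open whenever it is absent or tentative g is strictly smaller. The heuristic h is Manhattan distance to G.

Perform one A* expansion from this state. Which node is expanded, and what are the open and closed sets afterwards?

expanded=(2,3); open=[(1,0) g=2 f=8, (1,2) g=4 f=8, (1,3) g=5 f=8, (2,4) g=5 f=6, (4,0) g=1 f=8]; closed=[(2,0), (2,2), (2,3), (3,0), (3,1), (3,2)]

step 1: expand (2,3) (f=6, h=2) → closed; open now [(1,0) g=2 f=8, (1,2) g=4 f=8, (1,3) g=5 f=8, (2,4) g=5 f=6, (4,0) g=1 f=8]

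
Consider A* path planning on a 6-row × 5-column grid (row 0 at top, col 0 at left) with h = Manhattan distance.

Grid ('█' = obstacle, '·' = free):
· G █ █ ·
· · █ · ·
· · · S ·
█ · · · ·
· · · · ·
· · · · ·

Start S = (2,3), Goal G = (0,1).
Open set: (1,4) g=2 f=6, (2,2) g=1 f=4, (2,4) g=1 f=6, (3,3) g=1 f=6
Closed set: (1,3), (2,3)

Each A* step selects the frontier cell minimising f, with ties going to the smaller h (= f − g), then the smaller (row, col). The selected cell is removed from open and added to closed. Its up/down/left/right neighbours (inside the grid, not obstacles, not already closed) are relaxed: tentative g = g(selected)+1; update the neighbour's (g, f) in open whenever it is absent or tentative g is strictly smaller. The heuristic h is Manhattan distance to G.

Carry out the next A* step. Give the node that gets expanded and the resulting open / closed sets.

expanded=(2,2); open=[(1,4) g=2 f=6, (2,1) g=2 f=4, (2,4) g=1 f=6, (3,2) g=2 f=6, (3,3) g=1 f=6]; closed=[(1,3), (2,2), (2,3)]

step 1: expand (2,2) (f=4, h=3) → closed; open now [(1,4) g=2 f=6, (2,1) g=2 f=4, (2,4) g=1 f=6, (3,2) g=2 f=6, (3,3) g=1 f=6]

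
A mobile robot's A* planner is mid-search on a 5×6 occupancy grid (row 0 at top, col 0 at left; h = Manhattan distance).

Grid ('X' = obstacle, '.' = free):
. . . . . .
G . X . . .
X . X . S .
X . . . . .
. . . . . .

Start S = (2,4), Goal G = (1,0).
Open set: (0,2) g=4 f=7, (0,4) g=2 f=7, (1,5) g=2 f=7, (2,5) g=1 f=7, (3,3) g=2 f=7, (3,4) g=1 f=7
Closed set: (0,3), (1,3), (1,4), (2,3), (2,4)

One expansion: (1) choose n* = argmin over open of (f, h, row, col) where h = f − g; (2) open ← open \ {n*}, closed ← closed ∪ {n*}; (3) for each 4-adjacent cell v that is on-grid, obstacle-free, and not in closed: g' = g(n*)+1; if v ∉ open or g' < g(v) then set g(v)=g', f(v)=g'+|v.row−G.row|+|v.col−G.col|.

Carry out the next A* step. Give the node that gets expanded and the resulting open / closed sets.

expanded=(0,2); open=[(0,1) g=5 f=7, (0,4) g=2 f=7, (1,5) g=2 f=7, (2,5) g=1 f=7, (3,3) g=2 f=7, (3,4) g=1 f=7]; closed=[(0,2), (0,3), (1,3), (1,4), (2,3), (2,4)]

step 1: expand (0,2) (f=7, h=3) → closed; open now [(0,1) g=5 f=7, (0,4) g=2 f=7, (1,5) g=2 f=7, (2,5) g=1 f=7, (3,3) g=2 f=7, (3,4) g=1 f=7]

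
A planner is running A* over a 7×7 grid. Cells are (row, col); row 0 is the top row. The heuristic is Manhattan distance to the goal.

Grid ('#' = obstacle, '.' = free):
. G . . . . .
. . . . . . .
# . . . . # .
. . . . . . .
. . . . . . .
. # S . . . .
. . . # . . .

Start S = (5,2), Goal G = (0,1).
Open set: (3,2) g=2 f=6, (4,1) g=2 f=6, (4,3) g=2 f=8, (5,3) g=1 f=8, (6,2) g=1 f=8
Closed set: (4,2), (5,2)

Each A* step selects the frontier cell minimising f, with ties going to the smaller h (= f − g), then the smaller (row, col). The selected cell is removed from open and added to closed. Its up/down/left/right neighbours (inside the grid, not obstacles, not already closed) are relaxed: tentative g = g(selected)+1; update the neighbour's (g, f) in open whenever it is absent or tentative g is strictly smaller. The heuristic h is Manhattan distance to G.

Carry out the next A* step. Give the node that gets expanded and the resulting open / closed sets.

expanded=(3,2); open=[(2,2) g=3 f=6, (3,1) g=3 f=6, (3,3) g=3 f=8, (4,1) g=2 f=6, (4,3) g=2 f=8, (5,3) g=1 f=8, (6,2) g=1 f=8]; closed=[(3,2), (4,2), (5,2)]

step 1: expand (3,2) (f=6, h=4) → closed; open now [(2,2) g=3 f=6, (3,1) g=3 f=6, (3,3) g=3 f=8, (4,1) g=2 f=6, (4,3) g=2 f=8, (5,3) g=1 f=8, (6,2) g=1 f=8]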